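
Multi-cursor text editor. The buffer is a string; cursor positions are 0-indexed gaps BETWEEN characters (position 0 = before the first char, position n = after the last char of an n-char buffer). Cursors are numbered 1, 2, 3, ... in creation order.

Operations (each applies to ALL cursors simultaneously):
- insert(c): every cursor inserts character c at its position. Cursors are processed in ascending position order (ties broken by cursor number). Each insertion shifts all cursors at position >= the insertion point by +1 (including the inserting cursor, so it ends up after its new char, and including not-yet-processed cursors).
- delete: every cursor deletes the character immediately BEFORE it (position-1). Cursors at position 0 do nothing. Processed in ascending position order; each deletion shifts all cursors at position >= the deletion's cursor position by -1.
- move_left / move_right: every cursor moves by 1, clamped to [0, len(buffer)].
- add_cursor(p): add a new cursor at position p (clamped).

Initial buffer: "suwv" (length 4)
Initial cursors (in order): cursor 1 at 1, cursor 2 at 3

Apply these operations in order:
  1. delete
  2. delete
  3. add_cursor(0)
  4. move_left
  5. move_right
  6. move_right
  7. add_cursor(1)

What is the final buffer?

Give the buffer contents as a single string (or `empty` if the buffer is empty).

After op 1 (delete): buffer="uv" (len 2), cursors c1@0 c2@1, authorship ..
After op 2 (delete): buffer="v" (len 1), cursors c1@0 c2@0, authorship .
After op 3 (add_cursor(0)): buffer="v" (len 1), cursors c1@0 c2@0 c3@0, authorship .
After op 4 (move_left): buffer="v" (len 1), cursors c1@0 c2@0 c3@0, authorship .
After op 5 (move_right): buffer="v" (len 1), cursors c1@1 c2@1 c3@1, authorship .
After op 6 (move_right): buffer="v" (len 1), cursors c1@1 c2@1 c3@1, authorship .
After op 7 (add_cursor(1)): buffer="v" (len 1), cursors c1@1 c2@1 c3@1 c4@1, authorship .

Answer: v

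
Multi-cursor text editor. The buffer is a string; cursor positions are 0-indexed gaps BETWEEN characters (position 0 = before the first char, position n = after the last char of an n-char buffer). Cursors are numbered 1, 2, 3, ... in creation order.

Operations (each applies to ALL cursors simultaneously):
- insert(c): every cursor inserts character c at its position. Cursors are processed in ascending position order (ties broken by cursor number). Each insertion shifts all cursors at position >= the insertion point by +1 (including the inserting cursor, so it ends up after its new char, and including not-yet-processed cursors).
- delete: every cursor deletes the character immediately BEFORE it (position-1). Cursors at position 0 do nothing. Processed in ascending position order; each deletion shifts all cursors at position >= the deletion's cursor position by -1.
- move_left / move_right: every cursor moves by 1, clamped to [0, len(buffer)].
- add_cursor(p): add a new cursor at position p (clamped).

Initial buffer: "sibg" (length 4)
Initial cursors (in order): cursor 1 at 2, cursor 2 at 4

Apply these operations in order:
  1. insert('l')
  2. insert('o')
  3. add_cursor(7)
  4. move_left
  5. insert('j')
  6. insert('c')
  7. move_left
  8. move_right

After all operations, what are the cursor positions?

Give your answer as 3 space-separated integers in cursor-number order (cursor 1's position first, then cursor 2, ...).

After op 1 (insert('l')): buffer="silbgl" (len 6), cursors c1@3 c2@6, authorship ..1..2
After op 2 (insert('o')): buffer="silobglo" (len 8), cursors c1@4 c2@8, authorship ..11..22
After op 3 (add_cursor(7)): buffer="silobglo" (len 8), cursors c1@4 c3@7 c2@8, authorship ..11..22
After op 4 (move_left): buffer="silobglo" (len 8), cursors c1@3 c3@6 c2@7, authorship ..11..22
After op 5 (insert('j')): buffer="siljobgjljo" (len 11), cursors c1@4 c3@8 c2@10, authorship ..111..3222
After op 6 (insert('c')): buffer="siljcobgjcljco" (len 14), cursors c1@5 c3@10 c2@13, authorship ..1111..332222
After op 7 (move_left): buffer="siljcobgjcljco" (len 14), cursors c1@4 c3@9 c2@12, authorship ..1111..332222
After op 8 (move_right): buffer="siljcobgjcljco" (len 14), cursors c1@5 c3@10 c2@13, authorship ..1111..332222

Answer: 5 13 10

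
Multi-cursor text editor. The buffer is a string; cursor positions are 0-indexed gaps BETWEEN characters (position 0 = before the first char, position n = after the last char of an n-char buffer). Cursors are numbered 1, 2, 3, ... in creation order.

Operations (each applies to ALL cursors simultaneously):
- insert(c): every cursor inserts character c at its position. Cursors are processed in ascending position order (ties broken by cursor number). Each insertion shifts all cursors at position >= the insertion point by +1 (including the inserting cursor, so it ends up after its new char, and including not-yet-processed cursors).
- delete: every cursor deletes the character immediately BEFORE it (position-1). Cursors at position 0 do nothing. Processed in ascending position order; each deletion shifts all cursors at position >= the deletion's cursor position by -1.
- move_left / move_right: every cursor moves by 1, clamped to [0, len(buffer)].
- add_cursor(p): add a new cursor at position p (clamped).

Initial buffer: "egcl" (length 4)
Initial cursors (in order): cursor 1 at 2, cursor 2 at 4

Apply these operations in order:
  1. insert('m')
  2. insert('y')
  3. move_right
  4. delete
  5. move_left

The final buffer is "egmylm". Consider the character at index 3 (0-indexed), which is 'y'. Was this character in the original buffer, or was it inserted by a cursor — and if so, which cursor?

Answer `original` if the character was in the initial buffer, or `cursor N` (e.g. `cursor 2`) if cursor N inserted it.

After op 1 (insert('m')): buffer="egmclm" (len 6), cursors c1@3 c2@6, authorship ..1..2
After op 2 (insert('y')): buffer="egmyclmy" (len 8), cursors c1@4 c2@8, authorship ..11..22
After op 3 (move_right): buffer="egmyclmy" (len 8), cursors c1@5 c2@8, authorship ..11..22
After op 4 (delete): buffer="egmylm" (len 6), cursors c1@4 c2@6, authorship ..11.2
After op 5 (move_left): buffer="egmylm" (len 6), cursors c1@3 c2@5, authorship ..11.2
Authorship (.=original, N=cursor N): . . 1 1 . 2
Index 3: author = 1

Answer: cursor 1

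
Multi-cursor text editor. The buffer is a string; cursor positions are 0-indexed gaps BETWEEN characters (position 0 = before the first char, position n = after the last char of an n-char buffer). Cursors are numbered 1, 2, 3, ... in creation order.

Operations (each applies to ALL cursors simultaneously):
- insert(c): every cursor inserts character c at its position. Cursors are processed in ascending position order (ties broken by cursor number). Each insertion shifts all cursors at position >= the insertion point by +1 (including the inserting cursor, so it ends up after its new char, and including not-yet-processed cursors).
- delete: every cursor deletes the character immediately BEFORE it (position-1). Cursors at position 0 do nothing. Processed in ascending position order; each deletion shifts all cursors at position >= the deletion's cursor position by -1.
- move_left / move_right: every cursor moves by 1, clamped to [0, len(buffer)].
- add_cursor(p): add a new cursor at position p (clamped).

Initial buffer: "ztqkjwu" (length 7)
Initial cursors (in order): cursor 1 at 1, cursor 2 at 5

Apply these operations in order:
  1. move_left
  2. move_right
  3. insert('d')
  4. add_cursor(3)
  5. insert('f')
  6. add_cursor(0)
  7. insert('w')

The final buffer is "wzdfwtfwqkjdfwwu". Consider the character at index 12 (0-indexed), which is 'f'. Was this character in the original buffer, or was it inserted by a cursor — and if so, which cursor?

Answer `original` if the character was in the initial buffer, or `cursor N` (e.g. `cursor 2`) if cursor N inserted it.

After op 1 (move_left): buffer="ztqkjwu" (len 7), cursors c1@0 c2@4, authorship .......
After op 2 (move_right): buffer="ztqkjwu" (len 7), cursors c1@1 c2@5, authorship .......
After op 3 (insert('d')): buffer="zdtqkjdwu" (len 9), cursors c1@2 c2@7, authorship .1....2..
After op 4 (add_cursor(3)): buffer="zdtqkjdwu" (len 9), cursors c1@2 c3@3 c2@7, authorship .1....2..
After op 5 (insert('f')): buffer="zdftfqkjdfwu" (len 12), cursors c1@3 c3@5 c2@10, authorship .11.3...22..
After op 6 (add_cursor(0)): buffer="zdftfqkjdfwu" (len 12), cursors c4@0 c1@3 c3@5 c2@10, authorship .11.3...22..
After op 7 (insert('w')): buffer="wzdfwtfwqkjdfwwu" (len 16), cursors c4@1 c1@5 c3@8 c2@14, authorship 4.111.33...222..
Authorship (.=original, N=cursor N): 4 . 1 1 1 . 3 3 . . . 2 2 2 . .
Index 12: author = 2

Answer: cursor 2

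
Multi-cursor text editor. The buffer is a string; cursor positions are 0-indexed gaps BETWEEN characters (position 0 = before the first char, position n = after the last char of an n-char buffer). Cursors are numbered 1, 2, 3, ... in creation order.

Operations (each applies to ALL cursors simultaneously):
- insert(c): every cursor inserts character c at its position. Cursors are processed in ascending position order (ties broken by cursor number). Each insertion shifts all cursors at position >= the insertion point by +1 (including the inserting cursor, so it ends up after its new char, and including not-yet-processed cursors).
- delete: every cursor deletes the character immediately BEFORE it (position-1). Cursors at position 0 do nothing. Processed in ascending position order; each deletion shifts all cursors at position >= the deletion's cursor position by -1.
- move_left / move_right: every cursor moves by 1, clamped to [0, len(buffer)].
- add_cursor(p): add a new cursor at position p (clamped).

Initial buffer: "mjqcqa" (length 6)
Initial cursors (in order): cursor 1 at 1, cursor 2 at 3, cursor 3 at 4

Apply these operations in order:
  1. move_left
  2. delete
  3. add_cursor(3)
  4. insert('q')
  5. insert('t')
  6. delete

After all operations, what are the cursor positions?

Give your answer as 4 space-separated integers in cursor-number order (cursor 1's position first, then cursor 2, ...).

After op 1 (move_left): buffer="mjqcqa" (len 6), cursors c1@0 c2@2 c3@3, authorship ......
After op 2 (delete): buffer="mcqa" (len 4), cursors c1@0 c2@1 c3@1, authorship ....
After op 3 (add_cursor(3)): buffer="mcqa" (len 4), cursors c1@0 c2@1 c3@1 c4@3, authorship ....
After op 4 (insert('q')): buffer="qmqqcqqa" (len 8), cursors c1@1 c2@4 c3@4 c4@7, authorship 1.23..4.
After op 5 (insert('t')): buffer="qtmqqttcqqta" (len 12), cursors c1@2 c2@7 c3@7 c4@11, authorship 11.2323..44.
After op 6 (delete): buffer="qmqqcqqa" (len 8), cursors c1@1 c2@4 c3@4 c4@7, authorship 1.23..4.

Answer: 1 4 4 7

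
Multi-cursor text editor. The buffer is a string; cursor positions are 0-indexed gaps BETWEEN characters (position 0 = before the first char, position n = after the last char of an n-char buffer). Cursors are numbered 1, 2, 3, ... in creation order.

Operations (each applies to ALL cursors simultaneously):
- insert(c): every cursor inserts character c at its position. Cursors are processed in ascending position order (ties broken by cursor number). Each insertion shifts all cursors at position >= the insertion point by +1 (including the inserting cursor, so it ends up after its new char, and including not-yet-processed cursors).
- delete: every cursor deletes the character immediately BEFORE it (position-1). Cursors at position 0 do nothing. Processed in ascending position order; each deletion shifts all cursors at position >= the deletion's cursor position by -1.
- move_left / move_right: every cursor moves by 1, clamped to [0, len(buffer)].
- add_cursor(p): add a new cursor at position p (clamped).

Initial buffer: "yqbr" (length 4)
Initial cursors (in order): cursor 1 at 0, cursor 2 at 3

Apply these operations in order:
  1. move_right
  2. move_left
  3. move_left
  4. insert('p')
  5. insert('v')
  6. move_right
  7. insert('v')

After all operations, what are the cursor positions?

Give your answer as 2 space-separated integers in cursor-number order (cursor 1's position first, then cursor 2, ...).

Answer: 4 9

Derivation:
After op 1 (move_right): buffer="yqbr" (len 4), cursors c1@1 c2@4, authorship ....
After op 2 (move_left): buffer="yqbr" (len 4), cursors c1@0 c2@3, authorship ....
After op 3 (move_left): buffer="yqbr" (len 4), cursors c1@0 c2@2, authorship ....
After op 4 (insert('p')): buffer="pyqpbr" (len 6), cursors c1@1 c2@4, authorship 1..2..
After op 5 (insert('v')): buffer="pvyqpvbr" (len 8), cursors c1@2 c2@6, authorship 11..22..
After op 6 (move_right): buffer="pvyqpvbr" (len 8), cursors c1@3 c2@7, authorship 11..22..
After op 7 (insert('v')): buffer="pvyvqpvbvr" (len 10), cursors c1@4 c2@9, authorship 11.1.22.2.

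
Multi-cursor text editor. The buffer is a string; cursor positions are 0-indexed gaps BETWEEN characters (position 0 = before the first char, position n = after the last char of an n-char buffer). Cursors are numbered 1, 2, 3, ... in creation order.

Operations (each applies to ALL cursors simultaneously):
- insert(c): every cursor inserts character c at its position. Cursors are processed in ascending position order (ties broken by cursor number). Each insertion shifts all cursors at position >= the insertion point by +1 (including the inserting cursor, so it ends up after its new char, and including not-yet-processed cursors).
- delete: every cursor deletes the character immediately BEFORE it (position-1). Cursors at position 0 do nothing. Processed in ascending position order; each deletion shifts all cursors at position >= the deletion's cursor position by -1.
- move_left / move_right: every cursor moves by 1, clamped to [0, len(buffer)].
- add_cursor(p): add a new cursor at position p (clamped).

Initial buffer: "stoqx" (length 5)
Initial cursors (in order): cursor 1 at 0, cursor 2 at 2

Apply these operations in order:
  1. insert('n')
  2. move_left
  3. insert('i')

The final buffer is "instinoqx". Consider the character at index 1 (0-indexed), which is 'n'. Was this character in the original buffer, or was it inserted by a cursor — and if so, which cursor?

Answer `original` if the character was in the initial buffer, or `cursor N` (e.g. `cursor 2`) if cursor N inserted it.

Answer: cursor 1

Derivation:
After op 1 (insert('n')): buffer="nstnoqx" (len 7), cursors c1@1 c2@4, authorship 1..2...
After op 2 (move_left): buffer="nstnoqx" (len 7), cursors c1@0 c2@3, authorship 1..2...
After op 3 (insert('i')): buffer="instinoqx" (len 9), cursors c1@1 c2@5, authorship 11..22...
Authorship (.=original, N=cursor N): 1 1 . . 2 2 . . .
Index 1: author = 1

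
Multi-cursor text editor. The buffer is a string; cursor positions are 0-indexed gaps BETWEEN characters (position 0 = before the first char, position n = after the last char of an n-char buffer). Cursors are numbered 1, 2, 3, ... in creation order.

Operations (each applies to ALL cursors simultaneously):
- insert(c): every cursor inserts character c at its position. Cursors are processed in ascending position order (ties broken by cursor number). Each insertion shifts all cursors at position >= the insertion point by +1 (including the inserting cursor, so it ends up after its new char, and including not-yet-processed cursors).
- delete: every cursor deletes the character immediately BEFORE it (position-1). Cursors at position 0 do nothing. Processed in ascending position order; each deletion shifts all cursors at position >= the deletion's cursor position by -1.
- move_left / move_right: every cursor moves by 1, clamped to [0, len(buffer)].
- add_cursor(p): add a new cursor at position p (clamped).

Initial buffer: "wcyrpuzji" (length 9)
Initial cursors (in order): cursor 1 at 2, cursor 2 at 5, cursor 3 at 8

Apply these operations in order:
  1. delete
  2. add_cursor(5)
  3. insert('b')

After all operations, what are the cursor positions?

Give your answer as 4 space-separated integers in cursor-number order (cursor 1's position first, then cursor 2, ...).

Answer: 2 5 9 9

Derivation:
After op 1 (delete): buffer="wyruzi" (len 6), cursors c1@1 c2@3 c3@5, authorship ......
After op 2 (add_cursor(5)): buffer="wyruzi" (len 6), cursors c1@1 c2@3 c3@5 c4@5, authorship ......
After op 3 (insert('b')): buffer="wbyrbuzbbi" (len 10), cursors c1@2 c2@5 c3@9 c4@9, authorship .1..2..34.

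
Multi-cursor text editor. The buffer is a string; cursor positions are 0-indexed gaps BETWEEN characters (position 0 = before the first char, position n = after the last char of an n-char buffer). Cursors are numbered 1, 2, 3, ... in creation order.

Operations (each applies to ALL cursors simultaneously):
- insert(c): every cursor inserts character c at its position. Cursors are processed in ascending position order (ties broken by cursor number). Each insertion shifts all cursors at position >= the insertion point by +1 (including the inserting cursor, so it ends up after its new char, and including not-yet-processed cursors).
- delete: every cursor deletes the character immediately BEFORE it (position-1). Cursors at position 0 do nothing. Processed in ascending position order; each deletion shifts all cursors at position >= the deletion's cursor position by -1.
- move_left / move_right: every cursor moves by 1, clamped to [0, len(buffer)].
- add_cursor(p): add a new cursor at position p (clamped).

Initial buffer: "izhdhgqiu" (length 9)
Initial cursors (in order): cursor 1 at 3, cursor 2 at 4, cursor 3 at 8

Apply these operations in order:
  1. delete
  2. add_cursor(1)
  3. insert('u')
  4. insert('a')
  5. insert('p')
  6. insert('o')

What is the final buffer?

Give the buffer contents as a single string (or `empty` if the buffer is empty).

Answer: iuapozuuaappoohgquapou

Derivation:
After op 1 (delete): buffer="izhgqu" (len 6), cursors c1@2 c2@2 c3@5, authorship ......
After op 2 (add_cursor(1)): buffer="izhgqu" (len 6), cursors c4@1 c1@2 c2@2 c3@5, authorship ......
After op 3 (insert('u')): buffer="iuzuuhgquu" (len 10), cursors c4@2 c1@5 c2@5 c3@9, authorship .4.12...3.
After op 4 (insert('a')): buffer="iuazuuaahgquau" (len 14), cursors c4@3 c1@8 c2@8 c3@13, authorship .44.1212...33.
After op 5 (insert('p')): buffer="iuapzuuaapphgquapu" (len 18), cursors c4@4 c1@11 c2@11 c3@17, authorship .444.121212...333.
After op 6 (insert('o')): buffer="iuapozuuaappoohgquapou" (len 22), cursors c4@5 c1@14 c2@14 c3@21, authorship .4444.12121212...3333.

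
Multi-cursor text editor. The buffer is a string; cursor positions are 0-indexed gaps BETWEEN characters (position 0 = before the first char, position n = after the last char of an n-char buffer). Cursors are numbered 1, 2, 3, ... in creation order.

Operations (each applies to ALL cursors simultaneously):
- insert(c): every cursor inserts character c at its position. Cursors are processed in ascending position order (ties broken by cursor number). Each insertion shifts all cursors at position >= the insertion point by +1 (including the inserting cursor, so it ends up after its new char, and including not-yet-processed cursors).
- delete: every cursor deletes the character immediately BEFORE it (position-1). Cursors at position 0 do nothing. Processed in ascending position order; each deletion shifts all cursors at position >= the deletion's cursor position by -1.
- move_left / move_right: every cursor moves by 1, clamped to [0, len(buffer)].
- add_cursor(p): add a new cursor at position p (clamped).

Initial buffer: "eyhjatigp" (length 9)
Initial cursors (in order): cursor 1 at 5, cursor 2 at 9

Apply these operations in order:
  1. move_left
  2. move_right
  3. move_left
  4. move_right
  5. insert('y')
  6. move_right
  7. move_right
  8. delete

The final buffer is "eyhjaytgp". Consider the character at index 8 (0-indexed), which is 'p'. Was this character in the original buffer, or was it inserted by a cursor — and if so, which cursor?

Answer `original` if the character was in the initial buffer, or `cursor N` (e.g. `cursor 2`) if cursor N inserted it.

Answer: original

Derivation:
After op 1 (move_left): buffer="eyhjatigp" (len 9), cursors c1@4 c2@8, authorship .........
After op 2 (move_right): buffer="eyhjatigp" (len 9), cursors c1@5 c2@9, authorship .........
After op 3 (move_left): buffer="eyhjatigp" (len 9), cursors c1@4 c2@8, authorship .........
After op 4 (move_right): buffer="eyhjatigp" (len 9), cursors c1@5 c2@9, authorship .........
After op 5 (insert('y')): buffer="eyhjaytigpy" (len 11), cursors c1@6 c2@11, authorship .....1....2
After op 6 (move_right): buffer="eyhjaytigpy" (len 11), cursors c1@7 c2@11, authorship .....1....2
After op 7 (move_right): buffer="eyhjaytigpy" (len 11), cursors c1@8 c2@11, authorship .....1....2
After op 8 (delete): buffer="eyhjaytgp" (len 9), cursors c1@7 c2@9, authorship .....1...
Authorship (.=original, N=cursor N): . . . . . 1 . . .
Index 8: author = original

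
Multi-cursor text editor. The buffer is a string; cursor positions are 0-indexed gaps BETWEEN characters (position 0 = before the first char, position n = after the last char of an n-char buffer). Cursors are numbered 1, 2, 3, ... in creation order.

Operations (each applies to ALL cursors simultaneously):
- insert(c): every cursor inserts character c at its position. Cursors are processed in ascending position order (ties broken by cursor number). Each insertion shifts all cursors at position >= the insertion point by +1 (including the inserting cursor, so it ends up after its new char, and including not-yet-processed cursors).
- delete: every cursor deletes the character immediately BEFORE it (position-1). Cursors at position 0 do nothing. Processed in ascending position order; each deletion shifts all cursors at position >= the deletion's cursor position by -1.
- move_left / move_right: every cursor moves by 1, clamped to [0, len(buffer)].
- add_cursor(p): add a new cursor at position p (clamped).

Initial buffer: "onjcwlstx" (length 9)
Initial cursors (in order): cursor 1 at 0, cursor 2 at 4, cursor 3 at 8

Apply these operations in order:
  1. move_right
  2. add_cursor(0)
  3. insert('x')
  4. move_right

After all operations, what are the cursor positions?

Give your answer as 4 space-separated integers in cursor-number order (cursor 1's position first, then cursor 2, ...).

After op 1 (move_right): buffer="onjcwlstx" (len 9), cursors c1@1 c2@5 c3@9, authorship .........
After op 2 (add_cursor(0)): buffer="onjcwlstx" (len 9), cursors c4@0 c1@1 c2@5 c3@9, authorship .........
After op 3 (insert('x')): buffer="xoxnjcwxlstxx" (len 13), cursors c4@1 c1@3 c2@8 c3@13, authorship 4.1....2....3
After op 4 (move_right): buffer="xoxnjcwxlstxx" (len 13), cursors c4@2 c1@4 c2@9 c3@13, authorship 4.1....2....3

Answer: 4 9 13 2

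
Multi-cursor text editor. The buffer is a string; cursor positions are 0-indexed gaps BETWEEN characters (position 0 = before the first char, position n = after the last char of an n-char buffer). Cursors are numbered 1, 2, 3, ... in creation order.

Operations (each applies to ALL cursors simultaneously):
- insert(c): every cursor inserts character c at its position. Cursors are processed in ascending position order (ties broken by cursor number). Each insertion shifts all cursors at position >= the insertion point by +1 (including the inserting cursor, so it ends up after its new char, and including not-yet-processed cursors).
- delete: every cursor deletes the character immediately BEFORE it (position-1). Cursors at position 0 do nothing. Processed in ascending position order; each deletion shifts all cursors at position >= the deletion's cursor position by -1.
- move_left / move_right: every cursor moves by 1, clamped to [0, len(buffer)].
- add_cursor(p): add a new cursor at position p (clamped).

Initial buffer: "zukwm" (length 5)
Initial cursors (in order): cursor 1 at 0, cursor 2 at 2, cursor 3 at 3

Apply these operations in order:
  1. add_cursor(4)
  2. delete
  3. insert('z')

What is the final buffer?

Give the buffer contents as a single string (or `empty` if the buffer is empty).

After op 1 (add_cursor(4)): buffer="zukwm" (len 5), cursors c1@0 c2@2 c3@3 c4@4, authorship .....
After op 2 (delete): buffer="zm" (len 2), cursors c1@0 c2@1 c3@1 c4@1, authorship ..
After op 3 (insert('z')): buffer="zzzzzm" (len 6), cursors c1@1 c2@5 c3@5 c4@5, authorship 1.234.

Answer: zzzzzm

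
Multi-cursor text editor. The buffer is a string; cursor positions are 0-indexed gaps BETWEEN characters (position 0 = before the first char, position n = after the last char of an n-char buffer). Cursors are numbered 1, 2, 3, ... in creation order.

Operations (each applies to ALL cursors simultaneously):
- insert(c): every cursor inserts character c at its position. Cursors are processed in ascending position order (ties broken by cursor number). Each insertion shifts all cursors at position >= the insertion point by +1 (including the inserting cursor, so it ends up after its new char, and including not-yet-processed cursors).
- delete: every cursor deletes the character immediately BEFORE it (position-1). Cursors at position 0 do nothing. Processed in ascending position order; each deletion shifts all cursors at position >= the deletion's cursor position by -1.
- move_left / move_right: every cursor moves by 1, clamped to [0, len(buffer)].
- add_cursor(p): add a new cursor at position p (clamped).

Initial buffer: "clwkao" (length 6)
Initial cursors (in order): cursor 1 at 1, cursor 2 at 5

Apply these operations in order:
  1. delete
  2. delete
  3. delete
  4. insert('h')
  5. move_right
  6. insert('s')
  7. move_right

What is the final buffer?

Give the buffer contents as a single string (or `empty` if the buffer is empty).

Answer: hlshos

Derivation:
After op 1 (delete): buffer="lwko" (len 4), cursors c1@0 c2@3, authorship ....
After op 2 (delete): buffer="lwo" (len 3), cursors c1@0 c2@2, authorship ...
After op 3 (delete): buffer="lo" (len 2), cursors c1@0 c2@1, authorship ..
After op 4 (insert('h')): buffer="hlho" (len 4), cursors c1@1 c2@3, authorship 1.2.
After op 5 (move_right): buffer="hlho" (len 4), cursors c1@2 c2@4, authorship 1.2.
After op 6 (insert('s')): buffer="hlshos" (len 6), cursors c1@3 c2@6, authorship 1.12.2
After op 7 (move_right): buffer="hlshos" (len 6), cursors c1@4 c2@6, authorship 1.12.2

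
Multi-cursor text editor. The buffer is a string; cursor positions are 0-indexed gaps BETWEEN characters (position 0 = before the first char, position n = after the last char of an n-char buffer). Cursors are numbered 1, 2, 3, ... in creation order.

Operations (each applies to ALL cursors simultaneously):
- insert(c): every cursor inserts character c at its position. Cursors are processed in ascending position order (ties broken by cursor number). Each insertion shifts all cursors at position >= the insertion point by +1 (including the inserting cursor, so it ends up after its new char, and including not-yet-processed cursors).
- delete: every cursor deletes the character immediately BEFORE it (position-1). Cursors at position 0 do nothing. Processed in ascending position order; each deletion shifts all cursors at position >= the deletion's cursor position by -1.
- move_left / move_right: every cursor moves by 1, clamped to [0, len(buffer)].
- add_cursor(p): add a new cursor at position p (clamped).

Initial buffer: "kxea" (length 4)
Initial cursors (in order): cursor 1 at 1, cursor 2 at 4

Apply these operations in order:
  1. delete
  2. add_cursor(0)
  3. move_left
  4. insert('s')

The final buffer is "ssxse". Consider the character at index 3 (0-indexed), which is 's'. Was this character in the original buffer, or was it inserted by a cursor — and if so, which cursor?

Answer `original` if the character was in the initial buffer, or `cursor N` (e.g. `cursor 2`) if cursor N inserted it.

Answer: cursor 2

Derivation:
After op 1 (delete): buffer="xe" (len 2), cursors c1@0 c2@2, authorship ..
After op 2 (add_cursor(0)): buffer="xe" (len 2), cursors c1@0 c3@0 c2@2, authorship ..
After op 3 (move_left): buffer="xe" (len 2), cursors c1@0 c3@0 c2@1, authorship ..
After op 4 (insert('s')): buffer="ssxse" (len 5), cursors c1@2 c3@2 c2@4, authorship 13.2.
Authorship (.=original, N=cursor N): 1 3 . 2 .
Index 3: author = 2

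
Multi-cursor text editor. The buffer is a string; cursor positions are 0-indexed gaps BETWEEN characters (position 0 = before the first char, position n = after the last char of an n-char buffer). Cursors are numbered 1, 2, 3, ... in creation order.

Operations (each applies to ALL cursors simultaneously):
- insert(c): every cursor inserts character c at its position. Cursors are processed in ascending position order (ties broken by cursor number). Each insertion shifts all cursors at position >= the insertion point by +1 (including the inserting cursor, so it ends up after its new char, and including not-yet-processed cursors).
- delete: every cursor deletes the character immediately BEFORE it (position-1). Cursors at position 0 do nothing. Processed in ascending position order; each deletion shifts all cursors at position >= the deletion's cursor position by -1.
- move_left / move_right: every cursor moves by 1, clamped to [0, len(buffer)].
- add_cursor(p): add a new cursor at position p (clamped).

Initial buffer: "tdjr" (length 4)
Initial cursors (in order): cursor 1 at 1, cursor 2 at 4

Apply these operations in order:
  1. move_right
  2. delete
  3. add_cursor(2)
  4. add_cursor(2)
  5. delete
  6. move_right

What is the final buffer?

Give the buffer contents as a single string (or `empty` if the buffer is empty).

Answer: empty

Derivation:
After op 1 (move_right): buffer="tdjr" (len 4), cursors c1@2 c2@4, authorship ....
After op 2 (delete): buffer="tj" (len 2), cursors c1@1 c2@2, authorship ..
After op 3 (add_cursor(2)): buffer="tj" (len 2), cursors c1@1 c2@2 c3@2, authorship ..
After op 4 (add_cursor(2)): buffer="tj" (len 2), cursors c1@1 c2@2 c3@2 c4@2, authorship ..
After op 5 (delete): buffer="" (len 0), cursors c1@0 c2@0 c3@0 c4@0, authorship 
After op 6 (move_right): buffer="" (len 0), cursors c1@0 c2@0 c3@0 c4@0, authorship 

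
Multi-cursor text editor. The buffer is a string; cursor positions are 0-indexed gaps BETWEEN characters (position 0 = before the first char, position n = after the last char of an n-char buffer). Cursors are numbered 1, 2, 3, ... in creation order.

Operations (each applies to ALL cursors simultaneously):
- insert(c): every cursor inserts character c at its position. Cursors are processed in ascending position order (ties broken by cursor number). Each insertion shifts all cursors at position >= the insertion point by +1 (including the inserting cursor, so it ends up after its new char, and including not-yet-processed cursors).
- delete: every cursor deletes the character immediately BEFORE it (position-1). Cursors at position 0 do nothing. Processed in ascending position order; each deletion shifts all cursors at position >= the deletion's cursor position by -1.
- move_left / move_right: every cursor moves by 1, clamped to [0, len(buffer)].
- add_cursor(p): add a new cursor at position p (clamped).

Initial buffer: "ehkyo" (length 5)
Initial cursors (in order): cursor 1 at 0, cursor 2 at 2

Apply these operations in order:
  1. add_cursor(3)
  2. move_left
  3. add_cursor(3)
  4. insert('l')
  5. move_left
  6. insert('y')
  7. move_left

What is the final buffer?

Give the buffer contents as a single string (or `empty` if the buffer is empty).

After op 1 (add_cursor(3)): buffer="ehkyo" (len 5), cursors c1@0 c2@2 c3@3, authorship .....
After op 2 (move_left): buffer="ehkyo" (len 5), cursors c1@0 c2@1 c3@2, authorship .....
After op 3 (add_cursor(3)): buffer="ehkyo" (len 5), cursors c1@0 c2@1 c3@2 c4@3, authorship .....
After op 4 (insert('l')): buffer="lelhlklyo" (len 9), cursors c1@1 c2@3 c3@5 c4@7, authorship 1.2.3.4..
After op 5 (move_left): buffer="lelhlklyo" (len 9), cursors c1@0 c2@2 c3@4 c4@6, authorship 1.2.3.4..
After op 6 (insert('y')): buffer="yleylhylkylyo" (len 13), cursors c1@1 c2@4 c3@7 c4@10, authorship 11.22.33.44..
After op 7 (move_left): buffer="yleylhylkylyo" (len 13), cursors c1@0 c2@3 c3@6 c4@9, authorship 11.22.33.44..

Answer: yleylhylkylyo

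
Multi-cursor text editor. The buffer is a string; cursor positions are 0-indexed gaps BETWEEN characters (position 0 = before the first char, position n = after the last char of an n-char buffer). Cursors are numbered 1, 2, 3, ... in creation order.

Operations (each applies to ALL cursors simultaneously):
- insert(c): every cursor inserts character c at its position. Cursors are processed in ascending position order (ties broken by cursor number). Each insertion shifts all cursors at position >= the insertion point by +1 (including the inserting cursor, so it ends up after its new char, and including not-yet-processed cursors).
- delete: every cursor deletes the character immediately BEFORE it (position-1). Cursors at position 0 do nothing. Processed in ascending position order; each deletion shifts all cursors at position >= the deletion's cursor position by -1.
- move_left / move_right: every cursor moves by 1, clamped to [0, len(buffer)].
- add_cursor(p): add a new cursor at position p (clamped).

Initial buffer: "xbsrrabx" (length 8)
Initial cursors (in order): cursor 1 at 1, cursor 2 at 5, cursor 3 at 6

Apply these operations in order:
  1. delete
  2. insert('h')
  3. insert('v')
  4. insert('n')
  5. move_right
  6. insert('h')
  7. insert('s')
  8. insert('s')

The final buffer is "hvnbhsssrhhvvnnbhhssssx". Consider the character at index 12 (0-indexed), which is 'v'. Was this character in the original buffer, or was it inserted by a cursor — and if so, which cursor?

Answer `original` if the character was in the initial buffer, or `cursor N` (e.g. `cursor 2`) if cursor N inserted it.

After op 1 (delete): buffer="bsrbx" (len 5), cursors c1@0 c2@3 c3@3, authorship .....
After op 2 (insert('h')): buffer="hbsrhhbx" (len 8), cursors c1@1 c2@6 c3@6, authorship 1...23..
After op 3 (insert('v')): buffer="hvbsrhhvvbx" (len 11), cursors c1@2 c2@9 c3@9, authorship 11...2323..
After op 4 (insert('n')): buffer="hvnbsrhhvvnnbx" (len 14), cursors c1@3 c2@12 c3@12, authorship 111...232323..
After op 5 (move_right): buffer="hvnbsrhhvvnnbx" (len 14), cursors c1@4 c2@13 c3@13, authorship 111...232323..
After op 6 (insert('h')): buffer="hvnbhsrhhvvnnbhhx" (len 17), cursors c1@5 c2@16 c3@16, authorship 111.1..232323.23.
After op 7 (insert('s')): buffer="hvnbhssrhhvvnnbhhssx" (len 20), cursors c1@6 c2@19 c3@19, authorship 111.11..232323.2323.
After op 8 (insert('s')): buffer="hvnbhsssrhhvvnnbhhssssx" (len 23), cursors c1@7 c2@22 c3@22, authorship 111.111..232323.232323.
Authorship (.=original, N=cursor N): 1 1 1 . 1 1 1 . . 2 3 2 3 2 3 . 2 3 2 3 2 3 .
Index 12: author = 3

Answer: cursor 3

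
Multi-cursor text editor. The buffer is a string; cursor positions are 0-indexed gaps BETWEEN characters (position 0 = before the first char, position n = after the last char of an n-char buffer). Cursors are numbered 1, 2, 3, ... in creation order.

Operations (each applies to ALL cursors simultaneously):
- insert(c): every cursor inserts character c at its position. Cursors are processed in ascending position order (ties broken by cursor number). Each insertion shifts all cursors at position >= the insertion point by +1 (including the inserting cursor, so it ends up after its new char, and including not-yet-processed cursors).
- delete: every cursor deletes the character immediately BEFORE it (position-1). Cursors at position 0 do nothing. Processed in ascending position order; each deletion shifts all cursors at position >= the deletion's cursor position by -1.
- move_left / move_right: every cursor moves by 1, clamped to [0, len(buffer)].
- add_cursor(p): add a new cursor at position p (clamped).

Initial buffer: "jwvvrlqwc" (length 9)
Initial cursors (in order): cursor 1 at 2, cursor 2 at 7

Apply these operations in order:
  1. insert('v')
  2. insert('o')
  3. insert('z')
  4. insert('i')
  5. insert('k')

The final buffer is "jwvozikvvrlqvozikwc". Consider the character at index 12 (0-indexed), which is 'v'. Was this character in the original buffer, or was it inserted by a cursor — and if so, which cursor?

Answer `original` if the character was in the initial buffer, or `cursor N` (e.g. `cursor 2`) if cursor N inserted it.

After op 1 (insert('v')): buffer="jwvvvrlqvwc" (len 11), cursors c1@3 c2@9, authorship ..1.....2..
After op 2 (insert('o')): buffer="jwvovvrlqvowc" (len 13), cursors c1@4 c2@11, authorship ..11.....22..
After op 3 (insert('z')): buffer="jwvozvvrlqvozwc" (len 15), cursors c1@5 c2@13, authorship ..111.....222..
After op 4 (insert('i')): buffer="jwvozivvrlqvoziwc" (len 17), cursors c1@6 c2@15, authorship ..1111.....2222..
After op 5 (insert('k')): buffer="jwvozikvvrlqvozikwc" (len 19), cursors c1@7 c2@17, authorship ..11111.....22222..
Authorship (.=original, N=cursor N): . . 1 1 1 1 1 . . . . . 2 2 2 2 2 . .
Index 12: author = 2

Answer: cursor 2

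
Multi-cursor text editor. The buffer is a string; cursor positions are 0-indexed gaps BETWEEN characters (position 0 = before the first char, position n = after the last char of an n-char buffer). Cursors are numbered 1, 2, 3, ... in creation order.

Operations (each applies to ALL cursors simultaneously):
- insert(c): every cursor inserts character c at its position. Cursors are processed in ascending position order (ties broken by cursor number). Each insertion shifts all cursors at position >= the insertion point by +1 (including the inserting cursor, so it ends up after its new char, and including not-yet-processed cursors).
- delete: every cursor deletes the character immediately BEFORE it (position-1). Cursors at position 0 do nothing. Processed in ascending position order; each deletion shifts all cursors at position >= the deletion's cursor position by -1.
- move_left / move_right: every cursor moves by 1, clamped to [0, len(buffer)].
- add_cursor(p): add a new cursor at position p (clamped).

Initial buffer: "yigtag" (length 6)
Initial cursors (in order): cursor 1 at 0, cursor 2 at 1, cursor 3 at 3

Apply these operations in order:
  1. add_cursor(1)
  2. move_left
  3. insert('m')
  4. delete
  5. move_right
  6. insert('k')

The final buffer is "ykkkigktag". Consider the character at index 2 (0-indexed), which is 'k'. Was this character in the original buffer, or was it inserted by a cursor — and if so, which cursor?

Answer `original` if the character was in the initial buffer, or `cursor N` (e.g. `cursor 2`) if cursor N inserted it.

Answer: cursor 2

Derivation:
After op 1 (add_cursor(1)): buffer="yigtag" (len 6), cursors c1@0 c2@1 c4@1 c3@3, authorship ......
After op 2 (move_left): buffer="yigtag" (len 6), cursors c1@0 c2@0 c4@0 c3@2, authorship ......
After op 3 (insert('m')): buffer="mmmyimgtag" (len 10), cursors c1@3 c2@3 c4@3 c3@6, authorship 124..3....
After op 4 (delete): buffer="yigtag" (len 6), cursors c1@0 c2@0 c4@0 c3@2, authorship ......
After op 5 (move_right): buffer="yigtag" (len 6), cursors c1@1 c2@1 c4@1 c3@3, authorship ......
After op 6 (insert('k')): buffer="ykkkigktag" (len 10), cursors c1@4 c2@4 c4@4 c3@7, authorship .124..3...
Authorship (.=original, N=cursor N): . 1 2 4 . . 3 . . .
Index 2: author = 2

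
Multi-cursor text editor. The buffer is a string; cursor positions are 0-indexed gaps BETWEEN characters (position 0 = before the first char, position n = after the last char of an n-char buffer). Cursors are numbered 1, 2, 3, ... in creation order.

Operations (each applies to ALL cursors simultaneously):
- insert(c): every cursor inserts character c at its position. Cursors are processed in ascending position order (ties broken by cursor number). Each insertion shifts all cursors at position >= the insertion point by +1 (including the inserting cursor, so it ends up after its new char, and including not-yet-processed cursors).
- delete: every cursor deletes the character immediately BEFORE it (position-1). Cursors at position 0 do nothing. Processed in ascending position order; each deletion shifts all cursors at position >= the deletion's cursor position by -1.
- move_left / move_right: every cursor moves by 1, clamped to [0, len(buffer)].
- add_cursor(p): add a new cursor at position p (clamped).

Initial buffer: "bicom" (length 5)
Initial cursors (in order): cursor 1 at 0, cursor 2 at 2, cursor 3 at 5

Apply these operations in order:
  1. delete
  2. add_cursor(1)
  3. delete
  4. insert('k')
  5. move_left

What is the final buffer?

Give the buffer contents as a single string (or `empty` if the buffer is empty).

After op 1 (delete): buffer="bco" (len 3), cursors c1@0 c2@1 c3@3, authorship ...
After op 2 (add_cursor(1)): buffer="bco" (len 3), cursors c1@0 c2@1 c4@1 c3@3, authorship ...
After op 3 (delete): buffer="c" (len 1), cursors c1@0 c2@0 c4@0 c3@1, authorship .
After op 4 (insert('k')): buffer="kkkck" (len 5), cursors c1@3 c2@3 c4@3 c3@5, authorship 124.3
After op 5 (move_left): buffer="kkkck" (len 5), cursors c1@2 c2@2 c4@2 c3@4, authorship 124.3

Answer: kkkck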